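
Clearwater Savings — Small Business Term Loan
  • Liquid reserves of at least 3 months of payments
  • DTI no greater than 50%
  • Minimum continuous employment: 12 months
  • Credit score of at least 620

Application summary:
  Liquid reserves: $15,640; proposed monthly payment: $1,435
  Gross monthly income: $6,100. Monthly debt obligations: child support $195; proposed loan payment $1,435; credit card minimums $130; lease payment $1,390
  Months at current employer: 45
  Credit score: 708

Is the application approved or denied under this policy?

Denied

Liquid reserves cover 15,640/1,435 = 10.9 months — ≥ 3 required
Total monthly debts = (195 + 1,435 + 130 + 1,390) = 3,150. DTI: 3,150 ÷ 6,100 = 51.6%, exceeds the 50% cap
Employment 45 ≥ 12 months
Credit score 708 ≥ 620 (meets)
Fails on DTI.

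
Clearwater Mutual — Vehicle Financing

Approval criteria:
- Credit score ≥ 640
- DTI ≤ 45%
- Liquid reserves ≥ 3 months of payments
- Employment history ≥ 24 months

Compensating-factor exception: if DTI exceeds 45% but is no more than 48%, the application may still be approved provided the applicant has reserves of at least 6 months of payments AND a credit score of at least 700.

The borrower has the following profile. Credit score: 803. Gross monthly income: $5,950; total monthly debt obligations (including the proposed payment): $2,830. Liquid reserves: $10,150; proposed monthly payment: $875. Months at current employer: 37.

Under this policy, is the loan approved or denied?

Approved

Credit score 803 ≥ 640 (meets base)
DTI = 2,830/5,950 = 47.6% > 45% — standard DTI limit exceeded.
Reserves: 10,150 ÷ 875 = 11.6 months (meets 3-month minimum)
Employment 37 ≥ 24 months
47.6% falls in the override range (45%–48%), so the compensating-factor test applies.
Reserves 11.6 ≥ 6 months; credit score 803 ≥ 700.
Both compensating conditions met → exception applies.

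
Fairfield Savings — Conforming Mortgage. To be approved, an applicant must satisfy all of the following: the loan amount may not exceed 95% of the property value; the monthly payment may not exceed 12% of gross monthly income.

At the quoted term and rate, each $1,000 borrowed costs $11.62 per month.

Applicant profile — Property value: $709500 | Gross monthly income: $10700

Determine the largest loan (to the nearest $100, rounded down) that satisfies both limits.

Payment cap: 12% × $10,700 = $1,284/month.
At $11.62 per $1,000, that supports 1,284/11.62 × 1,000 ≈ $110,499 → $110,400.
LTV cap: 95% × $709,500 = $674,025 → $674,000.
Binding constraint: payment-to-income.

$110,400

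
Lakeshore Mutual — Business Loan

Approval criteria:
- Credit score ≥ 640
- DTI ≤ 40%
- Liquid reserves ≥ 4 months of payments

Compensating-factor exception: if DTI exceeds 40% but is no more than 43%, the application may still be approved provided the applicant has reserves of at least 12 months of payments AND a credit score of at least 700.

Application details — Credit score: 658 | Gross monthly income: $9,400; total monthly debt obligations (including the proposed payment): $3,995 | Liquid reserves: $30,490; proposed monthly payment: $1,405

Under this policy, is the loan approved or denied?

Credit score 658 ≥ 640 (meets base)
DTI: 3,995 ÷ 9,400 = 42.5%, over the 40% base limit.
Reserves = 30,490/1,405 = 21.7 months ≥ 4
DTI 42.5% is within the 40%–43% exception band; checking compensating factors.
Reserves 21.7 ≥ 12 months; credit score 658 < 700.
Override conditions not both satisfied; exception does not apply.

Denied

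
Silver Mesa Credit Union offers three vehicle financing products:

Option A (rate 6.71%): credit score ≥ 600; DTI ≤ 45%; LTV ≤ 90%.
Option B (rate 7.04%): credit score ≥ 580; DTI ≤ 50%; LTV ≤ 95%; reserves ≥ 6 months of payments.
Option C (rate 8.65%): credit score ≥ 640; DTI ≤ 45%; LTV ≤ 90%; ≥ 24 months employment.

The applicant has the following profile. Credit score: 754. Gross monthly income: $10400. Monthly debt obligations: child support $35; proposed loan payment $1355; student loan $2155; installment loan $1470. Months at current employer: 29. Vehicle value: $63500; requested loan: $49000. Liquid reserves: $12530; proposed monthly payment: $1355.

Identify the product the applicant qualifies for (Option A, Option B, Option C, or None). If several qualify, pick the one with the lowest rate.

Total debts = (35 + 1,355 + 2,155 + 1,470) = 5,015; DTI = 5,015/10,400 = 48.2%.
LTV = 49,000/63,500 = 77.2%.
Reserves = 12,530/1,355 = 9.2 months.
Option A: score 754 ≥ 600; DTI 48.2% > 45%; LTV 77.2% ≤ 90% → does not qualify.
Option B: score 754 ≥ 580; DTI 48.2% ≤ 50%; LTV 77.2% ≤ 95%; reserves 9.2 ≥ 6 mo → qualifies.
Option C: score 754 ≥ 640; DTI 48.2% > 45%; LTV 77.2% ≤ 90%; employment 29 ≥ 24 mo → does not qualify.

Option B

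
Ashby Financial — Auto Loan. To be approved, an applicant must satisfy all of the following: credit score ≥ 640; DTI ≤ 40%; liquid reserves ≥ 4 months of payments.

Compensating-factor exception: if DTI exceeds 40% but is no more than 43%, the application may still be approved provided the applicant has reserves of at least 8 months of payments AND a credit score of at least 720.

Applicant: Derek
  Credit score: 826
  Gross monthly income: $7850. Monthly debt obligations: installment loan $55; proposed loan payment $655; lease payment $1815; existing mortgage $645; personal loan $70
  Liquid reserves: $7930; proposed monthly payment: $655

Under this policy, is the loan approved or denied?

Approved

Credit score 826 ≥ 640 (meets base)
Total debts = (55 + 655 + 1,815 + 645 + 70) = 3,240. DTI = 3,240/7,850 = 41.3% > 40% — standard DTI limit exceeded.
Reserves = 7,930/655 = 12.1 months ≥ 4
DTI 41.3% is within the 40%–43% exception band; checking compensating factors.
Reserves 12.1 ≥ 8 months; credit score 826 ≥ 720.
Both compensating conditions met → exception applies.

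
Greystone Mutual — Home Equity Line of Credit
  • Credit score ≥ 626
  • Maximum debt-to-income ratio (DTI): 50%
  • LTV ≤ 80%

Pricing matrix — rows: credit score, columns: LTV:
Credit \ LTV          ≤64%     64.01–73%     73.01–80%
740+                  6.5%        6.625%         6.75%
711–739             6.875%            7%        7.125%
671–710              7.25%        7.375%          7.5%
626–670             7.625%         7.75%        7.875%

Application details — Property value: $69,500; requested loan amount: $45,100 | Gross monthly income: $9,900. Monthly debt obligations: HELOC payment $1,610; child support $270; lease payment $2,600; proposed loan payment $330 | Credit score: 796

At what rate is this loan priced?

6.625%

Credit score 796 ≥ 626; Total monthly debts = (1,610 + 270 + 2,600 + 330) = 4,810. DTI = 4,810/9,900 = 48.6% ≤ 50%
LTV: 45,100 ÷ 69,500 = 64.9%, within 80% cap
Credit 796 → row 740+; LTV 64.9% → column 64.01–73%. Grid cell → 6.625%.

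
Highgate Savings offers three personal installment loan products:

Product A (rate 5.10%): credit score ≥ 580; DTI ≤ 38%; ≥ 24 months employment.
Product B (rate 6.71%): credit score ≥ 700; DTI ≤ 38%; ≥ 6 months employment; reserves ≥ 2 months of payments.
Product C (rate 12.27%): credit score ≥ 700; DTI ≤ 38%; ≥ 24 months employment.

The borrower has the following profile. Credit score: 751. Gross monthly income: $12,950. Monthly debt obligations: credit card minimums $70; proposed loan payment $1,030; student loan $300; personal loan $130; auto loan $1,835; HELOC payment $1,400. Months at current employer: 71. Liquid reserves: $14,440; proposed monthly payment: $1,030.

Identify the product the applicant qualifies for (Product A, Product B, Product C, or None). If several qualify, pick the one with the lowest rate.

Product A

Total debts = (70 + 1,030 + 300 + 130 + 1,835 + 1,400) = 4,765; DTI = 4,765/12,950 = 36.8%.
Reserves = 14,440/1,030 = 14.0 months.
Product A: score 751 ≥ 580; DTI 36.8% ≤ 38%; employment 71 ≥ 24 mo → qualifies.
Product B: score 751 ≥ 700; DTI 36.8% ≤ 38%; employment 71 ≥ 6 mo; reserves 14.0 ≥ 2 mo → qualifies.
Product C: score 751 ≥ 700; DTI 36.8% ≤ 38%; employment 71 ≥ 24 mo → qualifies.
Qualifying: Product A, Product B, Product C. Lowest rate is 5.10% → Product A.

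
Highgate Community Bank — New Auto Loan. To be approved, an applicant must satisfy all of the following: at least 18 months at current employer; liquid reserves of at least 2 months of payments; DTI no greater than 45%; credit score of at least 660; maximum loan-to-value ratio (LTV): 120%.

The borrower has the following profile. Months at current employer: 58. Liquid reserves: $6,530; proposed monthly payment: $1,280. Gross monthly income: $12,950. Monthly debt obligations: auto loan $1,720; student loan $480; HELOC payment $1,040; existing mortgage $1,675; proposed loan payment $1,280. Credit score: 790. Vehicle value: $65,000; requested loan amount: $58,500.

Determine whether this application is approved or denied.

Denied

Employment 58 ≥ 18 months
Reserves = 6,530/1,280 = 5.1 months ≥ 2
Total monthly debts = (1,720 + 480 + 1,040 + 1,675 + 1,280) = 6,195. Debt-to-income = 6,195/12,950 = 47.8% — over 45% limit
Credit score 790 ≥ 660 (meets)
LTV = 58,500/65,000 = 90% ≤ 120%
Fails on DTI.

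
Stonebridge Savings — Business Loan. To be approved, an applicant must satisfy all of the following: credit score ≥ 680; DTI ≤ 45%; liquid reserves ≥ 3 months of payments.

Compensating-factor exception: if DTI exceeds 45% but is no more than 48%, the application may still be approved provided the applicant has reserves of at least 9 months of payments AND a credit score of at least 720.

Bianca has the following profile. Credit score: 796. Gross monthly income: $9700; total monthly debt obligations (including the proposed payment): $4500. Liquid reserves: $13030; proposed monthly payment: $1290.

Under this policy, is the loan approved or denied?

Credit score 796 ≥ 680 (meets base)
DTI: 4,500 ÷ 9,700 = 46.4%, over the 45% base limit.
Reserves = 13,030/1,290 = 10.1 months ≥ 3
DTI 46.4% is within the 45%–48% exception band; checking compensating factors.
Override check — reserves: 10.1 mo (ok); score: 796 (ok).
Both override conditions satisfied; DTI exception granted.

Approved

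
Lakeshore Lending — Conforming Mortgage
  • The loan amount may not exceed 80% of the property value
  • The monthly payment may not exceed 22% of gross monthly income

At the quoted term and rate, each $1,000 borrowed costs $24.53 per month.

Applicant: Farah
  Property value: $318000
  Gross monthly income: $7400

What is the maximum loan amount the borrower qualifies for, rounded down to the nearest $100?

Payment cap: 22% × $7,400 = $1,628/month.
At $24.53 per $1,000, that supports 1,628/24.53 × 1,000 ≈ $66,367 → $66,300.
LTV cap: 80% × $318,000 = $254,400 → $254,400.
Binding constraint: payment-to-income.

$66,300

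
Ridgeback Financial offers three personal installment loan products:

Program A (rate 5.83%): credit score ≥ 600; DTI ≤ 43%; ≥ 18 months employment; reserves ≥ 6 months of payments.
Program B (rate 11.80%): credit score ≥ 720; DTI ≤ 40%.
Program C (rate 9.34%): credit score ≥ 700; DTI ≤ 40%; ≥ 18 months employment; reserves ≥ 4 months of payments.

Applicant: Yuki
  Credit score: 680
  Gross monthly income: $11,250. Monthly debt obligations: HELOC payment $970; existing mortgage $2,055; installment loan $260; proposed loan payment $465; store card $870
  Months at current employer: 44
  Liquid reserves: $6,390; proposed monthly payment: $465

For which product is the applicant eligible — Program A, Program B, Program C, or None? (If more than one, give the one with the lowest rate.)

Total debts = (970 + 2,055 + 260 + 465 + 870) = 4,620; DTI = 4,620/11,250 = 41.1%.
Reserves = 6,390/465 = 13.7 months.
Program A: score 680 ≥ 600; DTI 41.1% ≤ 43%; employment 44 ≥ 18 mo; reserves 13.7 ≥ 6 mo → qualifies.
Program B: score 680 < 720; DTI 41.1% > 40% → does not qualify.
Program C: score 680 < 700; DTI 41.1% > 40%; employment 44 ≥ 18 mo; reserves 13.7 ≥ 4 mo → does not qualify.

Program A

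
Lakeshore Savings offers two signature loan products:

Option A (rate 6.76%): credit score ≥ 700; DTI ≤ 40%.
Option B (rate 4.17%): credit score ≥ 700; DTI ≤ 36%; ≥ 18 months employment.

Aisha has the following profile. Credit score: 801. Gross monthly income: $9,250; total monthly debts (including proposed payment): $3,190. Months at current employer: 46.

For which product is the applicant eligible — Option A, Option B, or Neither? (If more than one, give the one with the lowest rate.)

Option B

DTI = 3,190/9,250 = 34.5%.
Option A: score 801 ≥ 700; DTI 34.5% ≤ 40% → qualifies.
Option B: score 801 ≥ 700; DTI 34.5% ≤ 36%; employment 46 ≥ 18 mo → qualifies.
Qualifying: Option A, Option B. Lowest rate is 4.17% → Option B.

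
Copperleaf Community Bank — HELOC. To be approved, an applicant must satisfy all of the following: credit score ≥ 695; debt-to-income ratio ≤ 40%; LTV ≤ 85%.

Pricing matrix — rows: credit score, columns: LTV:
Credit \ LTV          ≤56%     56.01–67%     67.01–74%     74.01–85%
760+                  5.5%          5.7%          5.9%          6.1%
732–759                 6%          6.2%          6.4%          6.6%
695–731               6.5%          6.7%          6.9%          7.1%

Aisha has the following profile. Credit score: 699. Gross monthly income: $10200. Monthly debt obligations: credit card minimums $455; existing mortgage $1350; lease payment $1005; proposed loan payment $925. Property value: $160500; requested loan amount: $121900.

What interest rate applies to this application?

7.1%

Credit score 699 ≥ 695; Total monthly debts = (455 + 1,350 + 1,005 + 925) = 3,735. DTI = 3,735/10,200 = 36.6% ≤ 40%
LTV = 121,900/160,500 = 76% ≤ 85%
Score 699 is in the 695–731 band; LTV 76% is in the 74.01–85% band → 7.1%.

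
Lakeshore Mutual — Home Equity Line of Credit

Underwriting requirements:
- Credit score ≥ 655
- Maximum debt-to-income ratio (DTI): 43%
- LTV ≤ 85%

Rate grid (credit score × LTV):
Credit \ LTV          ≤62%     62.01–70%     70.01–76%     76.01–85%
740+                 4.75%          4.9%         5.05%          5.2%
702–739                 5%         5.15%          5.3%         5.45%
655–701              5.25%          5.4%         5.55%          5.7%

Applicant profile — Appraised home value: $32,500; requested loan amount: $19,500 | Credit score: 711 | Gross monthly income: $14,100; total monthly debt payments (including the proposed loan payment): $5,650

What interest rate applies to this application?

5%

Credit score 711 ≥ 655; DTI = 5,650/14,100 = 40.1% ≤ 43%
LTV: 19,500 ÷ 32,500 = 60%, within 85% cap
Row: 711 falls in 702–739. Column: 60% falls in ≤62%. Rate = 5%.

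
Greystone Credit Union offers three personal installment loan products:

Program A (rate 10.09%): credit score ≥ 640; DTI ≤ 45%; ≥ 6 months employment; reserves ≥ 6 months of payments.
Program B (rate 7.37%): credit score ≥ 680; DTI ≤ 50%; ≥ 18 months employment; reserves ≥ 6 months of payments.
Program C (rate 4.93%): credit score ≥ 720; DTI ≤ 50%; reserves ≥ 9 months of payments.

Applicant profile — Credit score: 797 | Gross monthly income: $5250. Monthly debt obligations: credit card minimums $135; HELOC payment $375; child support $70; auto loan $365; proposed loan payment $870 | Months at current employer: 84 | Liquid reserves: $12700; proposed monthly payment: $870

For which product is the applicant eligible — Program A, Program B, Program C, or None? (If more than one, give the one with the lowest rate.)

Program C

Total debts = (135 + 375 + 70 + 365 + 870) = 1,815; DTI = 1,815/5,250 = 34.6%.
Reserves = 12,700/870 = 14.6 months.
Program A: score 797 ≥ 640; DTI 34.6% ≤ 45%; employment 84 ≥ 6 mo; reserves 14.6 ≥ 6 mo → qualifies.
Program B: score 797 ≥ 680; DTI 34.6% ≤ 50%; employment 84 ≥ 18 mo; reserves 14.6 ≥ 6 mo → qualifies.
Program C: score 797 ≥ 720; DTI 34.6% ≤ 50%; reserves 14.6 ≥ 9 mo → qualifies.
Qualifying: Program A, Program B, Program C. Lowest rate is 4.93% → Program C.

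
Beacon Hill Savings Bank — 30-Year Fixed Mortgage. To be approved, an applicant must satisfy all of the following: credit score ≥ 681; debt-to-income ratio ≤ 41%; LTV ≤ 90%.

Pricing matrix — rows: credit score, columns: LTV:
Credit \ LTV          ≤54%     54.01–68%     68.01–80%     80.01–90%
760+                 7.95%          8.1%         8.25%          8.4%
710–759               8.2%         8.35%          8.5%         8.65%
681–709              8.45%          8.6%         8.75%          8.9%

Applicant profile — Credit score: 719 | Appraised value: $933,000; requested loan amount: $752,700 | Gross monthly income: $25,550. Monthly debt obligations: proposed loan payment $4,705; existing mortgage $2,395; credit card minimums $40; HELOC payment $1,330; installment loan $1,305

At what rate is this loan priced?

Credit score 719 ≥ 681; Total monthly debts = (4,705 + 2,395 + 40 + 1,330 + 1,305) = 9,775. DTI = 9,775/25,550 = 38.3% ≤ 41%
LTV = 752,700/933,000 = 80.7% ≤ 90%
Row: 719 falls in 710–759. Column: 80.7% falls in 80.01–90%. Rate = 8.65%.

8.65%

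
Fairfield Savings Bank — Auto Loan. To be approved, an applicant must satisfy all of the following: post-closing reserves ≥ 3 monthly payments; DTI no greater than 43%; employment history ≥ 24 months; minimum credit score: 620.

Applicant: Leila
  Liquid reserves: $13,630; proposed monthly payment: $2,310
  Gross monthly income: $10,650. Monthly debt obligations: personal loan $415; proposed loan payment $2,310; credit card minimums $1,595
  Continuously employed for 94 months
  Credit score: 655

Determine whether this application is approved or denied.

Liquid reserves cover 13,630/2,310 = 5.9 months — ≥ 3 required
Total monthly debts = (415 + 2,310 + 1,595) = 4,320. DTI = 4,320/10,650 = 40.6% ≤ 43%
Employment 94 ≥ 24 months
Credit score 655 ≥ 620 (meets)
All criteria satisfied.

Approved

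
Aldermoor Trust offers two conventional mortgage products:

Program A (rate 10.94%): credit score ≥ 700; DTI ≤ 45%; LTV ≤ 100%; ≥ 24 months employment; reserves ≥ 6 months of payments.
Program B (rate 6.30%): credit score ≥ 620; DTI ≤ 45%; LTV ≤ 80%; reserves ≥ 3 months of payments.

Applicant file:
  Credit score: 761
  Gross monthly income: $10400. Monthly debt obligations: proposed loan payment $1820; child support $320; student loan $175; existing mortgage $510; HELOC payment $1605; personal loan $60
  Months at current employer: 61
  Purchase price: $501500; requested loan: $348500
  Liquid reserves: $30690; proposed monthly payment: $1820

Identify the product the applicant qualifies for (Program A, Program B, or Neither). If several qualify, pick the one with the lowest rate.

Program B

Total debts = (1,820 + 320 + 175 + 510 + 1,605 + 60) = 4,490; DTI = 4,490/10,400 = 43.2%.
LTV = 348,500/501,500 = 69.5%.
Reserves = 30,690/1,820 = 16.9 months.
Program A: score 761 ≥ 700; DTI 43.2% ≤ 45%; LTV 69.5% ≤ 100%; employment 61 ≥ 24 mo; reserves 16.9 ≥ 6 mo → qualifies.
Program B: score 761 ≥ 620; DTI 43.2% ≤ 45%; LTV 69.5% ≤ 80%; reserves 16.9 ≥ 3 mo → qualifies.
Qualifying: Program A, Program B. Lowest rate is 6.30% → Program B.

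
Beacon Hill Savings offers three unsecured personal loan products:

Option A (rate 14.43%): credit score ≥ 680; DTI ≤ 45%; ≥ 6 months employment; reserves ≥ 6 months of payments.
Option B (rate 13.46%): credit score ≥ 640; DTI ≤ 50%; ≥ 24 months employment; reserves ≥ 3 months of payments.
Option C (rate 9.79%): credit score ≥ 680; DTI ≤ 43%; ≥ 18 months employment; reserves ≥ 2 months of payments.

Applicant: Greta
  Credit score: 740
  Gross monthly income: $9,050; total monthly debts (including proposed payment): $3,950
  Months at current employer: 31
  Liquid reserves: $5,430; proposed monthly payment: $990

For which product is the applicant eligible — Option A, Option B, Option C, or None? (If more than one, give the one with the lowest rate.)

DTI = 3,950/9,050 = 43.6%.
Reserves = 5,430/990 = 5.5 months.
Option A: score 740 ≥ 680; DTI 43.6% ≤ 45%; employment 31 ≥ 6 mo; reserves 5.5 < 6 mo → does not qualify.
Option B: score 740 ≥ 640; DTI 43.6% ≤ 50%; employment 31 ≥ 24 mo; reserves 5.5 ≥ 3 mo → qualifies.
Option C: score 740 ≥ 680; DTI 43.6% > 43%; employment 31 ≥ 18 mo; reserves 5.5 ≥ 2 mo → does not qualify.

Option B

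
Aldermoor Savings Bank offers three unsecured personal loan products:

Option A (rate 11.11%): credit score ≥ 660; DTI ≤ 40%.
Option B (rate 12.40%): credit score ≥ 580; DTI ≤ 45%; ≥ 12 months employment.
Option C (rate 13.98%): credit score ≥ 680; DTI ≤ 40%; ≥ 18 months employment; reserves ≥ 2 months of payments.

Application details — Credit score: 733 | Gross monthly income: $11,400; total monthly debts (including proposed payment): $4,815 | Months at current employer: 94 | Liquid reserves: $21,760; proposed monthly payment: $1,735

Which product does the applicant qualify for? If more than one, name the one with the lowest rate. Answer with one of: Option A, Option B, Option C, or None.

Option B

DTI = 4,815/11,400 = 42.2%.
Reserves = 21,760/1,735 = 12.5 months.
Option A: score 733 ≥ 660; DTI 42.2% > 40% → does not qualify.
Option B: score 733 ≥ 580; DTI 42.2% ≤ 45%; employment 94 ≥ 12 mo → qualifies.
Option C: score 733 ≥ 680; DTI 42.2% > 40%; employment 94 ≥ 18 mo; reserves 12.5 ≥ 2 mo → does not qualify.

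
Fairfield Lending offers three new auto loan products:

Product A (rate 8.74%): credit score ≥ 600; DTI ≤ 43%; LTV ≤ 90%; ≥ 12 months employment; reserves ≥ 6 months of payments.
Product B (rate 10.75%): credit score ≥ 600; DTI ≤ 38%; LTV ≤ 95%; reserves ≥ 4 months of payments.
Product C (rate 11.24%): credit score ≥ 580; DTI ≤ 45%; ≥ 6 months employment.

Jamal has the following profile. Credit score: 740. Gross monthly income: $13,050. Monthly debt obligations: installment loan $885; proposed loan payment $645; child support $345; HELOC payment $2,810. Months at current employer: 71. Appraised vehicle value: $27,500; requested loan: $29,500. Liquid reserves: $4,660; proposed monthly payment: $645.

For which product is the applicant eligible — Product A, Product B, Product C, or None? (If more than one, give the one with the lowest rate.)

Product C

Total debts = (885 + 645 + 345 + 2,810) = 4,685; DTI = 4,685/13,050 = 35.9%.
LTV = 29,500/27,500 = 107.3%.
Reserves = 4,660/645 = 7.2 months.
Product A: score 740 ≥ 600; DTI 35.9% ≤ 43%; LTV 107.3% > 90%; employment 71 ≥ 12 mo; reserves 7.2 ≥ 6 mo → does not qualify.
Product B: score 740 ≥ 600; DTI 35.9% ≤ 38%; LTV 107.3% > 95%; reserves 7.2 ≥ 4 mo → does not qualify.
Product C: score 740 ≥ 580; DTI 35.9% ≤ 45%; employment 71 ≥ 6 mo → qualifies.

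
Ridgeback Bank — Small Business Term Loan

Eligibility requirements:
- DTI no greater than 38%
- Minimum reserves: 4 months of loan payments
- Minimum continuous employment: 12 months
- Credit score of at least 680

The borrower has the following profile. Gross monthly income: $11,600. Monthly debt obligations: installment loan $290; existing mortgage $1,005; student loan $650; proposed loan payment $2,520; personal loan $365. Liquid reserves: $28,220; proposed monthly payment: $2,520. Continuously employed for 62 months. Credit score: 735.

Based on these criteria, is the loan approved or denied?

Denied

Total monthly debts = (290 + 1,005 + 650 + 2,520 + 365) = 4,830. Debt-to-income = 4,830/11,600 = 41.6% — over 38% limit
Liquid reserves cover 28,220/2,520 = 11.2 months — ≥ 4 required
Employment 62 ≥ 12 months
Credit score 735 ≥ 680 (meets)
Fails on DTI.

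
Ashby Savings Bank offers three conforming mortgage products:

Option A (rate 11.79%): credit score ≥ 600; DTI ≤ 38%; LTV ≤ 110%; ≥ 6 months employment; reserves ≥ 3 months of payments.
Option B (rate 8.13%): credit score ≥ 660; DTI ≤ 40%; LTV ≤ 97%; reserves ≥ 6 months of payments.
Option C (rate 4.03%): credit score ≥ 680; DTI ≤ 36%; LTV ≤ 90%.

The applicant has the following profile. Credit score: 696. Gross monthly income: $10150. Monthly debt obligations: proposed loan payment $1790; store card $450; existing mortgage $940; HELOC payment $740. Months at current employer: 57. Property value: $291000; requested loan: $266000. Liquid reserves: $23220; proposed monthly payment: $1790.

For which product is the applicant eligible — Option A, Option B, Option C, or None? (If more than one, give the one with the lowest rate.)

Total debts = (1,790 + 450 + 940 + 740) = 3,920; DTI = 3,920/10,150 = 38.6%.
LTV = 266,000/291,000 = 91.4%.
Reserves = 23,220/1,790 = 13.0 months.
Option A: score 696 ≥ 600; DTI 38.6% > 38%; LTV 91.4% ≤ 110%; employment 57 ≥ 6 mo; reserves 13.0 ≥ 3 mo → does not qualify.
Option B: score 696 ≥ 660; DTI 38.6% ≤ 40%; LTV 91.4% ≤ 97%; reserves 13.0 ≥ 6 mo → qualifies.
Option C: score 696 ≥ 680; DTI 38.6% > 36%; LTV 91.4% > 90% → does not qualify.

Option B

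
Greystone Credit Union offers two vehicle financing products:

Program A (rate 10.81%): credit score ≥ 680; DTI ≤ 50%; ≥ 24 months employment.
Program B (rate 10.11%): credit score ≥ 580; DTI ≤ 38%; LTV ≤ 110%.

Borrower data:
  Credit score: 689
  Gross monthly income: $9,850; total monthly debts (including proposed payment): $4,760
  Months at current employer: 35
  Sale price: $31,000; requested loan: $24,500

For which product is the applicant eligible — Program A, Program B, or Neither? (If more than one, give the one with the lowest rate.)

Program A

DTI = 4,760/9,850 = 48.3%.
LTV = 24,500/31,000 = 79%.
Program A: score 689 ≥ 680; DTI 48.3% ≤ 50%; employment 35 ≥ 24 mo → qualifies.
Program B: score 689 ≥ 580; DTI 48.3% > 38%; LTV 79% ≤ 110% → does not qualify.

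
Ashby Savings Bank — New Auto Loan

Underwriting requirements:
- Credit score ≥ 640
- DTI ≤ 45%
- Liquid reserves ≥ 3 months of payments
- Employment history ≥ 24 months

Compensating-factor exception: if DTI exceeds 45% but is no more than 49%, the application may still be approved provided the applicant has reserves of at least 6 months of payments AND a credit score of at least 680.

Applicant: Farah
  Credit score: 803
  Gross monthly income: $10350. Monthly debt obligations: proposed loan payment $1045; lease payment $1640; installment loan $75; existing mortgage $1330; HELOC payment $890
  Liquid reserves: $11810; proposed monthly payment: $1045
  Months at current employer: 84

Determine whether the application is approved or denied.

Credit score 803 ≥ 640 (meets base)
Total debts = (1,045 + 1,640 + 75 + 1,330 + 890) = 4,980. DTI: 4,980 ÷ 10,350 = 48.1%, over the 45% base limit.
Liquid reserves cover 11,810/1,045 = 11.3 months — ≥ 3 required
Employment 84 ≥ 24 months
48.1% falls in the override range (45%–49%), so the compensating-factor test applies.
Override check — reserves: 11.3 mo (ok); score: 803 (ok).
Both override conditions satisfied; DTI exception granted.

Approved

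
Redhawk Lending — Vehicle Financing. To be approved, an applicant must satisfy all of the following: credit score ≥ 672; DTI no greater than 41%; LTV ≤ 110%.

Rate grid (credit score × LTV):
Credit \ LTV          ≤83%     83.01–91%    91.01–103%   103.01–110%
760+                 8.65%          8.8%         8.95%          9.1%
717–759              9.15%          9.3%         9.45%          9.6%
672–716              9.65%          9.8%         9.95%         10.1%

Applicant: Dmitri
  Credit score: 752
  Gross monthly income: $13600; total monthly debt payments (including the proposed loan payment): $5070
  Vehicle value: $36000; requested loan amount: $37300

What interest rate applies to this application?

Credit score 752 ≥ 672; DTI: 5,070 ÷ 13,600 = 37.3%, within the 41% cap
LTV: 37,300 ÷ 36,000 = 103.6%, within 110% cap
Row: 752 falls in 717–759. Column: 103.6% falls in 103.01–110%. Rate = 9.6%.

9.6%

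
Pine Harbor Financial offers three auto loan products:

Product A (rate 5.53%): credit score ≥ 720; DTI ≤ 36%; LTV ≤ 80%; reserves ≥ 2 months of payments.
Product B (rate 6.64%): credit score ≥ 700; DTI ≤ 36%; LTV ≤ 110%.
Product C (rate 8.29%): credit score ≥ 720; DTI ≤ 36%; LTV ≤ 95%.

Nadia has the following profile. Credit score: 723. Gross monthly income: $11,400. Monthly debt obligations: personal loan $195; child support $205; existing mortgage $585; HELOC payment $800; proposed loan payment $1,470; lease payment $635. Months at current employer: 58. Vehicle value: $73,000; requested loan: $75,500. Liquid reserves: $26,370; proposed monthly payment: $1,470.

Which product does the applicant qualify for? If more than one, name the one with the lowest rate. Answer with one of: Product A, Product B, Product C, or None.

Product B

Total debts = (195 + 205 + 585 + 800 + 1,470 + 635) = 3,890; DTI = 3,890/11,400 = 34.1%.
LTV = 75,500/73,000 = 103.4%.
Reserves = 26,370/1,470 = 17.9 months.
Product A: score 723 ≥ 720; DTI 34.1% ≤ 36%; LTV 103.4% > 80%; reserves 17.9 ≥ 2 mo → does not qualify.
Product B: score 723 ≥ 700; DTI 34.1% ≤ 36%; LTV 103.4% ≤ 110% → qualifies.
Product C: score 723 ≥ 720; DTI 34.1% ≤ 36%; LTV 103.4% > 95% → does not qualify.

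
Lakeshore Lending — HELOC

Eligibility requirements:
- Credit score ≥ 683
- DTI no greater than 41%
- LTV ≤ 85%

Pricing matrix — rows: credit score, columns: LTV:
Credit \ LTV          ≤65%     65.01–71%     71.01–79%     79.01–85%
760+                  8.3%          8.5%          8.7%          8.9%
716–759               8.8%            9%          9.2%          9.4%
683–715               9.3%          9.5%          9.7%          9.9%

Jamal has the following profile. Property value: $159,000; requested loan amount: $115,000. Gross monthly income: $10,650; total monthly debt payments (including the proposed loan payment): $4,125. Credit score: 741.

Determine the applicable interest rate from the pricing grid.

Credit score 741 ≥ 683; DTI: 4,125 ÷ 10,650 = 38.7%, within the 41% cap
LTV: 115,000 ÷ 159,000 = 72.3%, within 85% cap
Row: 741 falls in 716–759. Column: 72.3% falls in 71.01–79%. Rate = 9.2%.

9.2%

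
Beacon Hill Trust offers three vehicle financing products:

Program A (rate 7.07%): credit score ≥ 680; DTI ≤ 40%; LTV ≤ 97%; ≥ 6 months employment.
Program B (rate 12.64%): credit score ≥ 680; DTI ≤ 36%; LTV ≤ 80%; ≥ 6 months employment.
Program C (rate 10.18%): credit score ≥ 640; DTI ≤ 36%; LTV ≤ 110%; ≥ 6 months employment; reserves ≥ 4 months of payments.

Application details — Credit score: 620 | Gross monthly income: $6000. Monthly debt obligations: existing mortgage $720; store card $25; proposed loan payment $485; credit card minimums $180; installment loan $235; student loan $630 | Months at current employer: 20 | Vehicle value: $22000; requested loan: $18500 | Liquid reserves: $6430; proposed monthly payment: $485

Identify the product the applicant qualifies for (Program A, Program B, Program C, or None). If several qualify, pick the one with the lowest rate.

None

Total debts = (720 + 25 + 485 + 180 + 235 + 630) = 2,275; DTI = 2,275/6,000 = 37.9%.
LTV = 18,500/22,000 = 84.1%.
Reserves = 6,430/485 = 13.3 months.
Program A: score 620 < 680; DTI 37.9% ≤ 40%; LTV 84.1% ≤ 97%; employment 20 ≥ 6 mo → does not qualify.
Program B: score 620 < 680; DTI 37.9% > 36%; LTV 84.1% > 80%; employment 20 ≥ 6 mo → does not qualify.
Program C: score 620 < 640; DTI 37.9% > 36%; LTV 84.1% ≤ 110%; employment 20 ≥ 6 mo; reserves 13.3 ≥ 4 mo → does not qualify.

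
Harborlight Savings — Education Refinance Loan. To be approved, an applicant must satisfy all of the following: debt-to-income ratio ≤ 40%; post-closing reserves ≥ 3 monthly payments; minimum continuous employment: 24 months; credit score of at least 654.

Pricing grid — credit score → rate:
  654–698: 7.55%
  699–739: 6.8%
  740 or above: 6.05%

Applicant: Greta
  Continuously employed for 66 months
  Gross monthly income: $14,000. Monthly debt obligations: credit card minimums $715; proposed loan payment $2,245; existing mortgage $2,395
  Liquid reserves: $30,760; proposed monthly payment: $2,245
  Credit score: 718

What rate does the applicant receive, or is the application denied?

Credit score 718 ≥ 654 (meets minimum)
Employment 66 ≥ 24 months
Total monthly debts = (715 + 2,245 + 2,395) = 5,355. DTI: 5,355 ÷ 14,000 = 38.2%, within the 40% cap
Liquid reserves cover 30,760/2,245 = 13.7 months — ≥ 3 required
All requirements met. Score 718 falls in the 699–739 tier → 6.8%.

Approved at 6.8%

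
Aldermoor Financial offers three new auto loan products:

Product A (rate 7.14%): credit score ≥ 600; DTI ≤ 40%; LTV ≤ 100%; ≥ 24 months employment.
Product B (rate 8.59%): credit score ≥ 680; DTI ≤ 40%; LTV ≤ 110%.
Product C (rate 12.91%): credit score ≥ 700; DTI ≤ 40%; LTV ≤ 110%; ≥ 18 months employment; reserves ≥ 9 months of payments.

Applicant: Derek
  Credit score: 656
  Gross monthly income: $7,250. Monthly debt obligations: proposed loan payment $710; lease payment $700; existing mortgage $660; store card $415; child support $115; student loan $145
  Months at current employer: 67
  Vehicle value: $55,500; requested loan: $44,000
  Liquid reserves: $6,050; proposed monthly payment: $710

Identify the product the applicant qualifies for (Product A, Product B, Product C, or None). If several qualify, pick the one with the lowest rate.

Total debts = (710 + 700 + 660 + 415 + 115 + 145) = 2,745; DTI = 2,745/7,250 = 37.9%.
LTV = 44,000/55,500 = 79.3%.
Reserves = 6,050/710 = 8.5 months.
Product A: score 656 ≥ 600; DTI 37.9% ≤ 40%; LTV 79.3% ≤ 100%; employment 67 ≥ 24 mo → qualifies.
Product B: score 656 < 680; DTI 37.9% ≤ 40%; LTV 79.3% ≤ 110% → does not qualify.
Product C: score 656 < 700; DTI 37.9% ≤ 40%; LTV 79.3% ≤ 110%; employment 67 ≥ 18 mo; reserves 8.5 < 9 mo → does not qualify.

Product A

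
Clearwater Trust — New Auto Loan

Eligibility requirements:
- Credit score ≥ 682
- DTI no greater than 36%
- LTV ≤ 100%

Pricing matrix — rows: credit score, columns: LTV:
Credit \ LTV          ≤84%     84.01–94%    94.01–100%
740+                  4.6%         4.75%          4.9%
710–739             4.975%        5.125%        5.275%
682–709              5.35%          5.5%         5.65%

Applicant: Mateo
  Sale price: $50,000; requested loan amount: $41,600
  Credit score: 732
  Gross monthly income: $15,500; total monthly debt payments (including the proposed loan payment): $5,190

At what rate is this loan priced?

Credit score 732 ≥ 682; DTI: 5,190 ÷ 15,500 = 33.5%, within the 36% cap
Loan-to-value = 41,600/50,000 = 83.2% — pass (100% max)
Row: 732 falls in 710–739. Column: 83.2% falls in ≤84%. Rate = 4.975%.

4.975%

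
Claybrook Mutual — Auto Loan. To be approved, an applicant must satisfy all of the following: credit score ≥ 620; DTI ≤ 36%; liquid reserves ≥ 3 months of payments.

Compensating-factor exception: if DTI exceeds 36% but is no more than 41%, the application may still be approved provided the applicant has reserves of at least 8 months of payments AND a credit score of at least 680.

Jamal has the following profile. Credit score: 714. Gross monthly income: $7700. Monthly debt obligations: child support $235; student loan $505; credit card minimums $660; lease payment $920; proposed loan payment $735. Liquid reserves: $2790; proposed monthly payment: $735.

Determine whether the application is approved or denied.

Credit score 714 ≥ 620 (meets base)
Total debts = (235 + 505 + 660 + 920 + 735) = 3,055. DTI: 3,055 ÷ 7,700 = 39.7%, over the 36% base limit.
Reserves: 2,790 ÷ 735 = 3.8 months (meets 3-month minimum)
DTI 39.7% is within the 36%–41% exception band; checking compensating factors.
Override check — reserves: 3.8 mo (short of 8); score: 714 (ok).
Compensating-factor requirement not fully met.

Denied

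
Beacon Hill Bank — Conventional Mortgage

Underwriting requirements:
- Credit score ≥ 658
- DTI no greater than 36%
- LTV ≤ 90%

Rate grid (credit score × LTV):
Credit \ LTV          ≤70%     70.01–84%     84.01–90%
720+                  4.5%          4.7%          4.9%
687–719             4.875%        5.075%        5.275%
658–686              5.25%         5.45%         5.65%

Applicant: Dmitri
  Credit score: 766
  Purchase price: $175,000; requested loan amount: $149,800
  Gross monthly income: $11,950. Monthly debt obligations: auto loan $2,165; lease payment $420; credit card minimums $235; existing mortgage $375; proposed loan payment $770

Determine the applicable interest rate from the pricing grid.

Credit score 766 ≥ 658; Total monthly debts = (2,165 + 420 + 235 + 375 + 770) = 3,965. DTI = 3,965/11,950 = 33.2% ≤ 36%
LTV: 149,800 ÷ 175,000 = 85.6%, within 90% cap
Credit 766 → row 720+; LTV 85.6% → column 84.01–90%. Grid cell → 4.9%.

4.9%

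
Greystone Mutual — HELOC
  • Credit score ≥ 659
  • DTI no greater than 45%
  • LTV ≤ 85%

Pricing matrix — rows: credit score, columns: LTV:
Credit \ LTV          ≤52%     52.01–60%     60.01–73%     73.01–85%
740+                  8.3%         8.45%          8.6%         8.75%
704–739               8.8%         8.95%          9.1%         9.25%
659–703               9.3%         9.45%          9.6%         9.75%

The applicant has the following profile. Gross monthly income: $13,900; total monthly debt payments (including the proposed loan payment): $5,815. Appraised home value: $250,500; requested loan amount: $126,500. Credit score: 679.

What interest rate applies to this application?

9.3%

Credit score 679 ≥ 659; Debt-to-income = 5,815/13,900 = 41.8% — meets 45% limit
Loan-to-value = 126,500/250,500 = 50.5% — pass (85% max)
Credit 679 → row 659–703; LTV 50.5% → column ≤52%. Grid cell → 9.3%.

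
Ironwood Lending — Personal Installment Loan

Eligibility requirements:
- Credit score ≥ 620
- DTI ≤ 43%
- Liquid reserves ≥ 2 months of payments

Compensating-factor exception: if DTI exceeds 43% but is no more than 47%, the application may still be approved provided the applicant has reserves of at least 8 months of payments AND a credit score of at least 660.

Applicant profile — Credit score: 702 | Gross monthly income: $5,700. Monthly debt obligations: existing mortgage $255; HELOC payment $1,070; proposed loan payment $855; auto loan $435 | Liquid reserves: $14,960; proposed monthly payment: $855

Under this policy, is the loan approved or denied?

Approved

Credit score 702 ≥ 620 (meets base)
Total debts = (255 + 1,070 + 855 + 435) = 2,615. DTI: 2,615 ÷ 5,700 = 45.9%, over the 43% base limit.
Reserves: 14,960 ÷ 855 = 17.5 months (meets 2-month minimum)
45.9% falls in the override range (43%–47%), so the compensating-factor test applies.
Reserves 17.5 ≥ 8 months; credit score 702 ≥ 660.
Both compensating conditions met → exception applies.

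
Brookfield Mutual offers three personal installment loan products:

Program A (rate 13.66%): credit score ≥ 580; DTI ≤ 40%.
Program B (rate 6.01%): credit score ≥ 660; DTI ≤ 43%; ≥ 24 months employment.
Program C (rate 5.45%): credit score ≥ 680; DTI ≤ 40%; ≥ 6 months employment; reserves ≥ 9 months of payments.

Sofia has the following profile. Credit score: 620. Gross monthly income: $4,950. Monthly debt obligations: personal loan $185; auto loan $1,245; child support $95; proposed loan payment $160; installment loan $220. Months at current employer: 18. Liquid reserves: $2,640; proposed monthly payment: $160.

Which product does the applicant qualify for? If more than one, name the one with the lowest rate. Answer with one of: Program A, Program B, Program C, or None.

Program A

Total debts = (185 + 1,245 + 95 + 160 + 220) = 1,905; DTI = 1,905/4,950 = 38.5%.
Reserves = 2,640/160 = 16.5 months.
Program A: score 620 ≥ 580; DTI 38.5% ≤ 40% → qualifies.
Program B: score 620 < 660; DTI 38.5% ≤ 43%; employment 18 < 24 mo → does not qualify.
Program C: score 620 < 680; DTI 38.5% ≤ 40%; employment 18 ≥ 6 mo; reserves 16.5 ≥ 9 mo → does not qualify.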